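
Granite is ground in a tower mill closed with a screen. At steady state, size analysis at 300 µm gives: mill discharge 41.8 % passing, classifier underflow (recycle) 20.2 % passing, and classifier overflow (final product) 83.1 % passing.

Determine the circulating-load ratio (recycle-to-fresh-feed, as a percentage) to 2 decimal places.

Classifier node, passing 300 µm:
(1+r)·d = r·u + o ⇒ r = (o−d)/(d−u)
r = (83.1 − 41.8)/(41.8 − 20.2) = 41.3/21.6 = 1.9120
CL = 100·r = 191.20 %

CL = 191.20 %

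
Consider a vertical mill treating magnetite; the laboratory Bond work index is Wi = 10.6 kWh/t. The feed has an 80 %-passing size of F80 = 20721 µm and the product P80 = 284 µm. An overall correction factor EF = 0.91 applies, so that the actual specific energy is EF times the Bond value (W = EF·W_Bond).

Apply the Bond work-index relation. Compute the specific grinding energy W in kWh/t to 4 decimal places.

W_Bond = 10·Wi·(1/√P₈₀ − 1/√F₈₀)
1/√284 = 0.059339;  1/√20721 = 0.006947
W = 10·10.6·(0.059339 − 0.006947) = 5.5536 kWh/t
W_actual = 0.91 × 5.5536 = 5.0537 kWh/t

W = 5.0537 kWh/t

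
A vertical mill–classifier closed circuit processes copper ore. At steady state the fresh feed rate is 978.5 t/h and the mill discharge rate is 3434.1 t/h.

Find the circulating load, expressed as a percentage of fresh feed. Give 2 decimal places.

M = F + R at steady state, so:
R = M − F = 3434.1 − 978.5 = 2455.6 t/h
CL = 100·R/F = 100·2455.6/978.5 = 250.96 %

CL = 250.96 %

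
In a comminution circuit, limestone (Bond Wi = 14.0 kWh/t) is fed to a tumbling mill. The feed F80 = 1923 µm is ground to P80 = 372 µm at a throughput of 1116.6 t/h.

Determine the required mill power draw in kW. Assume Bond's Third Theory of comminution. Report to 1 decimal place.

P = 4540.2 kW

W = 10·Wi·[P80^(−½) − F80^(−½)]
W = 10·14.0·(1/√372 − 1/√1923) = 10·14.0·(0.029044) = 4.0661 kWh/t
Mill draw = 4.0661 × 1116.6 = 4540.2 kW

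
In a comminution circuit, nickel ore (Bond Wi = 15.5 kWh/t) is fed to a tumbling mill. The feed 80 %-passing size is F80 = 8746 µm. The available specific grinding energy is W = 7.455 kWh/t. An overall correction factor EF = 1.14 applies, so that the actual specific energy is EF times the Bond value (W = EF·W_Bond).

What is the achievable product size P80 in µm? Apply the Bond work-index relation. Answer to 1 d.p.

Bond: W = 10·Wi·(1/√P80 − 1/√F80)
W_Bond = W / EF = 7.455 / 1.14 = 6.5395 kWh/t
P80^-0.5 = F80^-0.5 + W_Bond/(10 Wi)
  = 6.5395/(10·15.5) + 1/√8746 = 0.042190 + 0.010693 = 0.052883
P80 = (1/0.052883)² = 18.9097² = 357.57 µm

P80 = 357.6 µm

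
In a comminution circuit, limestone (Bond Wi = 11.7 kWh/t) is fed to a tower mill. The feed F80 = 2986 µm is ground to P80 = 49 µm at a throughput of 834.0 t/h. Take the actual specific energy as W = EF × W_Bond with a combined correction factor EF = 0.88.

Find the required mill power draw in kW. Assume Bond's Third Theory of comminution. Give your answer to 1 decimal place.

P = 10695.5 kW

W = 10 Wi (1/√P80 − 1/√F80)  [Bond]
W = 10·11.7·(1/√49 − 1/√2986) = 10·11.7·(0.124557) = 14.5732 kWh/t
Corrected W = EF·W_Bond = 0.88·14.5732 = 12.8244 kWh/t
P_mill = W·ṁ = 12.8244·834.0 = 10695.5 kW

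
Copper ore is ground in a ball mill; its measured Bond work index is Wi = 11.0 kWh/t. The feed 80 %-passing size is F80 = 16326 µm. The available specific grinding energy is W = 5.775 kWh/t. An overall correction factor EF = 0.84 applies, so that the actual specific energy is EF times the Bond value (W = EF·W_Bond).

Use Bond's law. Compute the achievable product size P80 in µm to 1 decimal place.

P80 = 202.2 µm

W = 10·Wi·(P80^(-½) − F80^(-½))
W_Bond = W / EF = 5.775 / 0.84 = 6.8750 kWh/t
1/√P80 = 1/√F80 + W_Bond/(10·Wi)
  = 6.8750/(10·11.0) + 1/√16326 = 0.062500 + 0.007826 = 0.070326
P80 = (1/0.070326)² = 14.2194² = 202.19 µm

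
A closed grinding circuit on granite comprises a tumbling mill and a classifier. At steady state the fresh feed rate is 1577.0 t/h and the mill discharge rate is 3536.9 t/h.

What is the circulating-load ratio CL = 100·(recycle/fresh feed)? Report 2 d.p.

CL = 124.28 %

M = F + R at steady state, so:
R = M − F = 3536.9 − 1577.0 = 1959.9 t/h
CL = 100·R/F = 100·1959.9/1577.0 = 124.28 %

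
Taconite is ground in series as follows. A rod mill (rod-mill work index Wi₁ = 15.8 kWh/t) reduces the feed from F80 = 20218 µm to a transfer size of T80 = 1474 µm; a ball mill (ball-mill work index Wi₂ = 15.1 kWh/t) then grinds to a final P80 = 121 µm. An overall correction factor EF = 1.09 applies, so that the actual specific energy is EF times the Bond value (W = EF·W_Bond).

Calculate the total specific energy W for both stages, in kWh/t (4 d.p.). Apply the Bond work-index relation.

W = 10·Wi·(P80^(-½) − F80^(-½))
Stage 1 (20218→1474 µm, Wi₁=15.8): W₁ = 10·15.8·(0.026047 − 0.007033) = 3.0042 kWh/t
Stage 2 (1474→121 µm, Wi₂=15.1): W₂ = 10·15.1·(0.090909 − 0.026047) = 9.7942 kWh/t
W = W₁ + W₂ = 3.0042 + 9.7942 = 12.7984 kWh/t
With EF = 1.09: W = 12.7984·1.09 = 13.9503 kWh/t

W = 13.9503 kWh/t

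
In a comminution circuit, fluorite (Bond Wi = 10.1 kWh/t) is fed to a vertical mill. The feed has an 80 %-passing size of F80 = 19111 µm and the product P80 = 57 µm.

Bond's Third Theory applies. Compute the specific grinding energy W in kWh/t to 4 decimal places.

W = 10 Wi / √P80 − 10 Wi / √F80
1/√57 = 0.132453;  1/√19111 = 0.007234
W = 10·10.1·(0.132453 − 0.007234) = 12.6472 kWh/t

W = 12.6472 kWh/t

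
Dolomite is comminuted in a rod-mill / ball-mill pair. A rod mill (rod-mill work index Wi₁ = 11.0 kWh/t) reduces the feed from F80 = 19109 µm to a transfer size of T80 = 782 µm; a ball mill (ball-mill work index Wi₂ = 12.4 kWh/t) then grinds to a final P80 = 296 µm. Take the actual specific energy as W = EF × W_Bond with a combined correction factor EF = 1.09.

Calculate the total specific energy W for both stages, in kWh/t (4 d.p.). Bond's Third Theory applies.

Bond:  W = 10 Wi (1/√P − 1/√F)
Stage 1 (19109→782 µm, Wi₁=11.0): W₁ = 10·11.0·(0.035760 − 0.007234) = 3.1378 kWh/t
Stage 2 (782→296 µm, Wi₂=12.4): W₂ = 10·12.4·(0.058124 − 0.035760) = 2.7731 kWh/t
W = W₁ + W₂ = 3.1378 + 2.7731 = 5.9110 kWh/t
W_actual = 1.09 × 5.9110 = 6.4430 kWh/t

W = 6.4430 kWh/t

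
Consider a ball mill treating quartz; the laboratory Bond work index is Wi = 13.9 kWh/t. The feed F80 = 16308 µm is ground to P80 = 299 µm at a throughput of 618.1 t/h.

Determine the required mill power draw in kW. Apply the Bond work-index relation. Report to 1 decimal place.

P = 4295.9 kW

W = 10 Wi (P80^-0.5 − F80^-0.5)
W = 10·13.9·(1/√299 − 1/√16308) = 10·13.9·(0.050001) = 6.9501 kWh/t
Mill draw = 6.9501 × 618.1 = 4295.9 kW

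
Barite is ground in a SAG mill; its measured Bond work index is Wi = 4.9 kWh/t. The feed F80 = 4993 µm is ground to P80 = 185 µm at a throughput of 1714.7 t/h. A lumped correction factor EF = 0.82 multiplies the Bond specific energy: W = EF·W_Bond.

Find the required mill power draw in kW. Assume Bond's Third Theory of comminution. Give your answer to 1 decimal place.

P = 4090.4 kW

W = 10·Wi·[P80^(−½) − F80^(−½)]
W = 10·4.9·(1/√185 − 1/√4993) = 10·4.9·(0.059369) = 2.9091 kWh/t
Apply correction: 2.9091 × 0.82 = 2.3855 kWh/t
Mill draw = 2.3855 × 1714.7 = 4090.4 kW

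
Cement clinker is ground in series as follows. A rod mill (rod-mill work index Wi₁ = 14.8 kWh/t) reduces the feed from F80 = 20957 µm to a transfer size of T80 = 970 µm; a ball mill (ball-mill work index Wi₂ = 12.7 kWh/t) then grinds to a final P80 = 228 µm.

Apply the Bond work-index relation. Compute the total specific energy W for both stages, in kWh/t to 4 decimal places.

Bond: W = 10·Wi·(1/√P80 − 1/√F80)
Stage 1 (20957→970 µm, Wi₁=14.8): W₁ = 10·14.8·(0.032108 − 0.006908) = 3.7296 kWh/t
Stage 2 (970→228 µm, Wi₂=12.7): W₂ = 10·12.7·(0.066227 − 0.032108) = 4.3331 kWh/t
W = W₁ + W₂ = 3.7296 + 4.3331 = 8.0627 kWh/t

W = 8.0627 kWh/t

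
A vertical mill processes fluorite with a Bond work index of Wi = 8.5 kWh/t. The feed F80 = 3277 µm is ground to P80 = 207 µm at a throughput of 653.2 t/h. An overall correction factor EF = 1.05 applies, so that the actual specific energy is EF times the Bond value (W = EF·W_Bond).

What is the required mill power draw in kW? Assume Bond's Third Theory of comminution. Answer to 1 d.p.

Bond: W = 10·Wi·(1/√P80 − 1/√F80)
W = 10·8.5·(1/√207 − 1/√3277) = 10·8.5·(0.052036) = 4.4231 kWh/t
W_actual = 1.05 × 4.4231 = 4.6442 kWh/t
Power = W × throughput = 4.6442 kWh/t × 653.2 t/h = 3033.6 kW

P = 3033.6 kW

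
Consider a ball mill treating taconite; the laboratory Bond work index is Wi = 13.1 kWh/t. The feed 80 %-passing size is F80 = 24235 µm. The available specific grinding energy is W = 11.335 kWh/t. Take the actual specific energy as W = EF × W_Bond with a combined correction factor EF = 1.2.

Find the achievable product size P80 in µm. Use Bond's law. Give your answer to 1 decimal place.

P80 = 162.2 µm

Bond:  W = 10 Wi (1/√P − 1/√F)
W_Bond = W / EF = 11.335 / 1.2 = 9.4458 kWh/t
P80^-0.5 = F80^-0.5 + W_Bond/(10 Wi)
  = 9.4458/(10·13.1) + 1/√24235 = 0.072106 + 0.006424 = 0.078529
P80 = (1/0.078529)² = 12.7341² = 162.16 µm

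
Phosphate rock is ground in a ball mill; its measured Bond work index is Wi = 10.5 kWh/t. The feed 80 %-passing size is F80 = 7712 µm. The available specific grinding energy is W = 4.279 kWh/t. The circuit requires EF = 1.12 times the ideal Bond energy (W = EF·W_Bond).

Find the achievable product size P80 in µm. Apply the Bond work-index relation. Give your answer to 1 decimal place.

W_Bond = 10·Wi·(1/√P₈₀ − 1/√F₈₀)
W_Bond = W / EF = 4.279 / 1.12 = 3.8205 kWh/t
1/√P80 = 1/√F80 + W_Bond/(10·Wi)
  = 3.8205/(10·10.5) + 1/√7712 = 0.036386 + 0.011387 = 0.047773
P80 = (1/0.047773)² = 20.9322² = 438.16 µm

P80 = 438.2 µm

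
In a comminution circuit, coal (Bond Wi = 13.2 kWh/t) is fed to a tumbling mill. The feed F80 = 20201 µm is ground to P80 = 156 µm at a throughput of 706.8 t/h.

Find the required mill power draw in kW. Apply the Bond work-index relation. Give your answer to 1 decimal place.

W = 10 Wi (1/√P80 − 1/√F80)  [Bond]
W = 10·13.2·(1/√156 − 1/√20201) = 10·13.2·(0.073028) = 9.6397 kWh/t
P_mill = W·ṁ = 9.6397·706.8 = 6813.4 kW

P = 6813.4 kW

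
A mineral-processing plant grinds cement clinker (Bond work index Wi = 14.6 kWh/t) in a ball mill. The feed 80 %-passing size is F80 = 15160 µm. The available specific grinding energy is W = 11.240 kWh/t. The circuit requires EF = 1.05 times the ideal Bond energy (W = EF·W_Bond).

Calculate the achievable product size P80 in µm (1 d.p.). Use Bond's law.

Bond:  W = 10 Wi (1/√P − 1/√F)
W_Bond = W / EF = 11.240 / 1.05 = 10.7048 kWh/t
⇒ 1/√P80 = W_Bond/(10·Wi) + 1/√F80
  = 10.7048/(10·14.6) + 1/√15160 = 0.073320 + 0.008122 = 0.081442
P80 = (1/0.081442)² = 12.2787² = 150.77 µm

P80 = 150.8 µm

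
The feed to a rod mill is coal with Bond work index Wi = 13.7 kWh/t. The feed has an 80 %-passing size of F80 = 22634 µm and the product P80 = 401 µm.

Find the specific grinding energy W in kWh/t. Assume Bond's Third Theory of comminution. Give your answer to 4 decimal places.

Bond:  W = 10 Wi (1/√P − 1/√F)
1/√401 = 0.049938;  1/√22634 = 0.006647
W = 10·13.7·(0.049938 − 0.006647) = 5.9308 kWh/t

W = 5.9308 kWh/t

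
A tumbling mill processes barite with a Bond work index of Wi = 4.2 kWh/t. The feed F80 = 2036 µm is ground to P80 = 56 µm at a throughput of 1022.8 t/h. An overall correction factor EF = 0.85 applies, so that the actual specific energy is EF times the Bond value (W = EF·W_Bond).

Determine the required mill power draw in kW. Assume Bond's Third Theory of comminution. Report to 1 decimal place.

P = 4070.2 kW

W = 10·Wi·(P80^(-½) − F80^(-½))
W = 10·4.2·(1/√56 − 1/√2036) = 10·4.2·(0.111469) = 4.6817 kWh/t
With EF = 0.85: W = 4.6817·0.85 = 3.9794 kWh/t
P = W·T = 3.9794·1022.8 = 4070.2 kW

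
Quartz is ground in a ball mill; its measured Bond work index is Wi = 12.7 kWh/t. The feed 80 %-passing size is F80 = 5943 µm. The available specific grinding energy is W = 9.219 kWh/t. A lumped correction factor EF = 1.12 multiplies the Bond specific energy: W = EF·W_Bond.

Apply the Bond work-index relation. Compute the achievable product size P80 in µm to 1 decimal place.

Bond: W = 10·Wi·(1/√P80 − 1/√F80)
W_Bond = W / EF = 9.219 / 1.12 = 8.2312 kWh/t
1/√P80 = 1/√F80 + W_Bond/(10·Wi)
  = 8.2312/(10·12.7) + 1/√5943 = 0.064813 + 0.012972 = 0.077785
P80 = (1/0.077785)² = 12.8560² = 165.28 µm

P80 = 165.3 µm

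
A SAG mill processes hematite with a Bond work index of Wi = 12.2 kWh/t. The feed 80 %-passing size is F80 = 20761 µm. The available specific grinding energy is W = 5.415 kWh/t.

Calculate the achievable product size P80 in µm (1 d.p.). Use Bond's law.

P80 = 379.6 µm

W_Bond = 10·Wi·(1/√P₈₀ − 1/√F₈₀)
1/√P80 = 1/√F80 + W/(10·Wi)
  = 5.4150/(10·12.2) + 1/√20761 = 0.044385 + 0.006940 = 0.051326
P80 = (1/0.051326)² = 19.4835² = 379.61 µm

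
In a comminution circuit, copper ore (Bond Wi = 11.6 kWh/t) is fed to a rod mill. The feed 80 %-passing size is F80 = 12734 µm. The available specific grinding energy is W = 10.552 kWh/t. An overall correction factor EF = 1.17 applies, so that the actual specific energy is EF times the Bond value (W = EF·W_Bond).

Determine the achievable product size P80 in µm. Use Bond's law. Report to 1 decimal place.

W = 10 Wi (1/√P80 − 1/√F80)  [Bond]
W_Bond = W / EF = 10.552 / 1.17 = 9.0188 kWh/t
P80^-0.5 = F80^-0.5 + W_Bond/(10 Wi)
  = 9.0188/(10·11.6) + 1/√12734 = 0.077748 + 0.008862 = 0.086610
P80 = (1/0.086610)² = 11.5460² = 133.31 µm

P80 = 133.3 µm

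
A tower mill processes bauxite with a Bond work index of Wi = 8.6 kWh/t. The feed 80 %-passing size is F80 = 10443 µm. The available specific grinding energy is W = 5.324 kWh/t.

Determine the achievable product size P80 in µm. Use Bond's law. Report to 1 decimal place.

P80 = 194.6 µm

W = 10 Wi (1/√P80 − 1/√F80)  [Bond]
⇒ 1/√P80 = W/(10 Wi) + 1/√F80
  = 5.3240/(10·8.6) + 1/√10443 = 0.061907 + 0.009786 = 0.071693
P80 = (1/0.071693)² = 13.9484² = 194.56 µm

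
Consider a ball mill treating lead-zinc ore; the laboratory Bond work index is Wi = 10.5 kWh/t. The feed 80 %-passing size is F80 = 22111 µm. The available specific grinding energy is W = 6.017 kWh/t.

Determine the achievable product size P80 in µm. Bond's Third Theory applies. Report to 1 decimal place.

Bond:  W = 10 Wi (1/√P − 1/√F)
⇒ 1/√P80 = W/(10 Wi) + 1/√F80
  = 6.0170/(10·10.5) + 1/√22111 = 0.057305 + 0.006725 = 0.064030
P80 = (1/0.064030)² = 15.6177² = 243.91 µm

P80 = 243.9 µm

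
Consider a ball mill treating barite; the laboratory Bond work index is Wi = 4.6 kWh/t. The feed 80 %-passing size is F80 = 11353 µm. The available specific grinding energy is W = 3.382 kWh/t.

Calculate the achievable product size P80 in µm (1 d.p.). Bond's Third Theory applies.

W = 10 Wi (P80^-0.5 − F80^-0.5)
⇒ 1/√P80 = W/(10 Wi) + 1/√F80
  = 3.3820/(10·4.6) + 1/√11353 = 0.073522 + 0.009385 = 0.082907
P80 = (1/0.082907)² = 12.0617² = 145.48 µm

P80 = 145.5 µm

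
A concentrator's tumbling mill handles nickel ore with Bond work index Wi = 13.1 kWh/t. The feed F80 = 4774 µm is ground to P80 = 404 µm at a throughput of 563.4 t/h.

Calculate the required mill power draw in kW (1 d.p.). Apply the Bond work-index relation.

P = 2603.8 kW

W = 10·Wi·[P80^(−½) − F80^(−½)]
W = 10·13.1·(1/√404 − 1/√4774) = 10·13.1·(0.035279) = 4.6215 kWh/t
P_mill = W·ṁ = 4.6215·563.4 = 2603.8 kW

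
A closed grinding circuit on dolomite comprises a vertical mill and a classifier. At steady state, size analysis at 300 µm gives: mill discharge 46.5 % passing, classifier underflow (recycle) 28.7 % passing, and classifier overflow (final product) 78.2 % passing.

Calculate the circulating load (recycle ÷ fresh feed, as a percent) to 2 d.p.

CL = 178.09 %

Two-product formula at 300 µm:
r = (o − d)/(d − u)
r = (78.2 − 46.5)/(46.5 − 28.7) = 31.7/17.8 = 1.7809
CL = 100·r = 178.09 %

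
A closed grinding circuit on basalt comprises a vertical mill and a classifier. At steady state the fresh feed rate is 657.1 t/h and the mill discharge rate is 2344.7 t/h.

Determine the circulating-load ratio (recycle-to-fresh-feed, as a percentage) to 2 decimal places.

Discharge = new feed + return, hence
R = M − F = 2344.7 − 657.1 = 1687.6 t/h
CL = 100·R/F = 100·1687.6/657.1 = 256.83 %

CL = 256.83 %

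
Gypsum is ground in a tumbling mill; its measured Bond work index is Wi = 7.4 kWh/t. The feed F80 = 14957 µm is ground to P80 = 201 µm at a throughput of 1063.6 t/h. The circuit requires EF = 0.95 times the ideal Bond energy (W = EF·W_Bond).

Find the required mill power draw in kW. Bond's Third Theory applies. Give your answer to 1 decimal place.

P = 4662.6 kW

Bond:  W = 10 Wi (1/√P − 1/√F)
W = 10·7.4·(1/√201 − 1/√14957) = 10·7.4·(0.062358) = 4.6145 kWh/t
With EF = 0.95: W = 4.6145·0.95 = 4.3838 kWh/t
P = W·T = 4.3838·1063.6 = 4662.6 kW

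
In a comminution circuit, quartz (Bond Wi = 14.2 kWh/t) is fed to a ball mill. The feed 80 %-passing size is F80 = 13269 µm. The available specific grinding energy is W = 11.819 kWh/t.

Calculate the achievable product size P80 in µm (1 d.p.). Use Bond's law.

W_Bond = 10·Wi·(1/√P₈₀ − 1/√F₈₀)
⇒ 1/√P80 = W/(10·Wi) + 1/√F80
  = 11.8190/(10·14.2) + 1/√13269 = 0.083232 + 0.008681 = 0.091914
P80 = (1/0.091914)² = 10.8798² = 118.37 µm

P80 = 118.4 µm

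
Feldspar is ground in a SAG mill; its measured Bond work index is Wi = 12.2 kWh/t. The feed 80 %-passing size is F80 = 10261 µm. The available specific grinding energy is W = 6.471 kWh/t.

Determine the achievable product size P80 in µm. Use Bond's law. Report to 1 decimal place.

P80 = 252.7 µm

W = 10 Wi (P80^-0.5 − F80^-0.5)
P80^(−½) = W/(10 Wi) + F80^(−½)
  = 6.4710/(10·12.2) + 1/√10261 = 0.053041 + 0.009872 = 0.062913
P80 = (1/0.062913)² = 15.8950² = 252.65 µm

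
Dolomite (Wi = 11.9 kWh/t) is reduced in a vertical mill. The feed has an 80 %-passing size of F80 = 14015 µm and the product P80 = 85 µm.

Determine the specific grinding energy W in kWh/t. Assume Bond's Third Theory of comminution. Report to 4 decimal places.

W_Bond = 10·Wi·(1/√P₈₀ − 1/√F₈₀)
1/√85 = 0.108465;  1/√14015 = 0.008447
W = 10·11.9·(0.108465 − 0.008447) = 11.9022 kWh/t

W = 11.9022 kWh/t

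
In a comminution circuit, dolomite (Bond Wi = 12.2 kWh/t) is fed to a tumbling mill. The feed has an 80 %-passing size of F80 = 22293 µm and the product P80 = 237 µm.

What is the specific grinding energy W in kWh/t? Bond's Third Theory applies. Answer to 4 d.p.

W = 10 Wi (1/√P80 − 1/√F80)  [Bond]
1/√237 = 0.064957;  1/√22293 = 0.006698
W = 10·12.2·(0.064957 − 0.006698) = 7.1077 kWh/t

W = 7.1077 kWh/t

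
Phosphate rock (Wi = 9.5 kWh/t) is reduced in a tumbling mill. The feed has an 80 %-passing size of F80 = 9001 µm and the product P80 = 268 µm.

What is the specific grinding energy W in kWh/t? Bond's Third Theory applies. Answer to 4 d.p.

W = 10 Wi / √P80 − 10 Wi / √F80
1/√268 = 0.061085;  1/√9001 = 0.010540
W = 10·9.5·(0.061085 − 0.010540) = 4.8017 kWh/t

W = 4.8017 kWh/t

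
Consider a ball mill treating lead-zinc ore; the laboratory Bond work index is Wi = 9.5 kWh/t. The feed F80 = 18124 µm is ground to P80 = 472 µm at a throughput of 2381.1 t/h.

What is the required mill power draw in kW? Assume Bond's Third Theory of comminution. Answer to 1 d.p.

Bond: W = 10·Wi·(1/√P80 − 1/√F80)
W = 10·9.5·(1/√472 − 1/√18124) = 10·9.5·(0.038601) = 3.6671 kWh/t
Mill draw = 3.6671 × 2381.1 = 8731.7 kW

P = 8731.7 kW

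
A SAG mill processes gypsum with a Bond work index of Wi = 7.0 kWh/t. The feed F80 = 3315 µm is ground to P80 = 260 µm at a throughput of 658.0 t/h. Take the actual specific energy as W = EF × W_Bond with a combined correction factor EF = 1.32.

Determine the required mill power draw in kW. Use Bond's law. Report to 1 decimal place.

W = 10·Wi·(P80^(-½) − F80^(-½))
W = 10·7.0·(1/√260 − 1/√3315) = 10·7.0·(0.044649) = 3.1254 kWh/t
W_actual = 1.32 × 3.1254 = 4.1256 kWh/t
Power = W × throughput = 4.1256 kWh/t × 658.0 t/h = 2714.6 kW

P = 2714.6 kW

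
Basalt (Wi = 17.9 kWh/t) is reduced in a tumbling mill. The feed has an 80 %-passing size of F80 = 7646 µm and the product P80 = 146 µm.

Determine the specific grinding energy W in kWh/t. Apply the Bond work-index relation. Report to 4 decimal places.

W = 10 Wi / √P80 − 10 Wi / √F80
1/√146 = 0.082761;  1/√7646 = 0.011436
W = 10·17.9·(0.082761 − 0.011436) = 12.7671 kWh/t

W = 12.7671 kWh/t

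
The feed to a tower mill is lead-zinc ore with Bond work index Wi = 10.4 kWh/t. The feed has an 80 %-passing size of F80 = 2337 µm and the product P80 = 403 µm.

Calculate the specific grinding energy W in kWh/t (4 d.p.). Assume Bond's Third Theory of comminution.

W = 3.0293 kWh/t

W = 10·Wi·(P80^(-½) − F80^(-½))
1/√403 = 0.049814;  1/√2337 = 0.020686
W = 10·10.4·(0.049814 − 0.020686) = 3.0293 kWh/t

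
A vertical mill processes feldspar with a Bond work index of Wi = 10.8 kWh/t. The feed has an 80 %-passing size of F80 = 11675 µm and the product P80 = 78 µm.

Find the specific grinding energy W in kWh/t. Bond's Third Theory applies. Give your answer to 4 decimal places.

W = 11.2291 kWh/t

Bond:  W = 10 Wi (1/√P − 1/√F)
1/√78 = 0.113228;  1/√11675 = 0.009255
W = 10·10.8·(0.113228 − 0.009255) = 11.2291 kWh/t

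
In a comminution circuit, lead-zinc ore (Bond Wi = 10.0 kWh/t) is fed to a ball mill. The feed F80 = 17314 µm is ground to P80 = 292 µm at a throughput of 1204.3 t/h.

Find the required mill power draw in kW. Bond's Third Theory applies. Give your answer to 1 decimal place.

P = 6132.4 kW

W = 10·Wi·[P80^(−½) − F80^(−½)]
W = 10·10.0·(1/√292 − 1/√17314) = 10·10.0·(0.050921) = 5.0921 kWh/t
Mill draw = 5.0921 × 1204.3 = 6132.4 kW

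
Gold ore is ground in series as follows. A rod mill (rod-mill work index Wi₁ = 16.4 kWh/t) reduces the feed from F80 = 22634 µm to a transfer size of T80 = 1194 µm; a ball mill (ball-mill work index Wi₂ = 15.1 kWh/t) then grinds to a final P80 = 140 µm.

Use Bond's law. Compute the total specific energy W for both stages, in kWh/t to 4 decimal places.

W_Bond = 10·Wi·(1/√P₈₀ − 1/√F₈₀)
Stage 1 (22634→1194 µm, Wi₁=16.4): W₁ = 10·16.4·(0.028940 − 0.006647) = 3.6561 kWh/t
Stage 2 (1194→140 µm, Wi₂=15.1): W₂ = 10·15.1·(0.084515 − 0.028940) = 8.3919 kWh/t
W = W₁ + W₂ = 3.6561 + 8.3919 = 12.0480 kWh/t

W = 12.0480 kWh/t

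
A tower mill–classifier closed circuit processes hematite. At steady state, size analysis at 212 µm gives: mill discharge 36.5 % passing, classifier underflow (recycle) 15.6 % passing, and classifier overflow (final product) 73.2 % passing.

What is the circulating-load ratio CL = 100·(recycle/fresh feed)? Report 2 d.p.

CL = 175.60 %

Two-product formula at 212 µm:
(1+r)·d = r·u + o ⇒ r = (o−d)/(d−u)
r = (73.2 − 36.5)/(36.5 − 15.6) = 36.7/20.9 = 1.7560
CL = 100·r = 175.60 %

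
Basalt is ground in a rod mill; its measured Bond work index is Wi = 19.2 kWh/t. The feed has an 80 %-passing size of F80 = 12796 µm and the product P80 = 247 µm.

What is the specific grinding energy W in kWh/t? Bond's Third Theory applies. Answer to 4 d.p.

W = 10.5193 kWh/t

W = 10·Wi·[P80^(−½) − F80^(−½)]
1/√247 = 0.063628;  1/√12796 = 0.008840
W = 10·19.2·(0.063628 − 0.008840) = 10.5193 kWh/t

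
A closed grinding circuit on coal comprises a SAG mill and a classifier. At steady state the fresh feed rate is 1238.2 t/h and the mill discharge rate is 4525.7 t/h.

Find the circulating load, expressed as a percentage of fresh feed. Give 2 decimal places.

CL = 265.51 %

Discharge = new feed + return, hence
R = M − F = 4525.7 − 1238.2 = 3287.5 t/h
CL = 100·R/F = 100·3287.5/1238.2 = 265.51 %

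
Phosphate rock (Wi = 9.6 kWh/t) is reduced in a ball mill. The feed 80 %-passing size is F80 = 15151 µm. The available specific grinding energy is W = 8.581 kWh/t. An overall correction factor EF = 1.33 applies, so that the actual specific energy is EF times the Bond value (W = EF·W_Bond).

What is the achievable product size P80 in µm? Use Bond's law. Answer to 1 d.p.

P80 = 176.2 µm

W = 10 Wi / √P80 − 10 Wi / √F80
W_Bond = W / EF = 8.581 / 1.33 = 6.4519 kWh/t
⇒ 1/√P80 = W_Bond/(10 Wi) + 1/√F80
  = 6.4519/(10·9.6) + 1/√15151 = 0.067207 + 0.008124 = 0.075331
P80 = (1/0.075331)² = 13.2747² = 176.22 µm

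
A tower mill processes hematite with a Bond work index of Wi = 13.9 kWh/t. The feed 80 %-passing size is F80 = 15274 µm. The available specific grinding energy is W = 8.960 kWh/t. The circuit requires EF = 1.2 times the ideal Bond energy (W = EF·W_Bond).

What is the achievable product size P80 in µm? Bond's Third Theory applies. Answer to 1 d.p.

P80 = 261.8 µm

W = 10 Wi (1/√P80 − 1/√F80)  [Bond]
W_Bond = W / EF = 8.960 / 1.2 = 7.4667 kWh/t
P80^-0.5 = F80^-0.5 + W_Bond/(10 Wi)
  = 7.4667/(10·13.9) + 1/√15274 = 0.053717 + 0.008091 = 0.061808
P80 = (1/0.061808)² = 16.1790² = 261.76 µm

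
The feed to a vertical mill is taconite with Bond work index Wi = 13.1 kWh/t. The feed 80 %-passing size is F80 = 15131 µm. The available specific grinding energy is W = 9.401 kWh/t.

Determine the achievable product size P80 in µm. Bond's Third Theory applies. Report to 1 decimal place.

P80 = 156.7 µm

W = 10 Wi (P80^-0.5 − F80^-0.5)
P80^-0.5 = F80^-0.5 + W/(10 Wi)
  = 9.4010/(10·13.1) + 1/√15131 = 0.071763 + 0.008130 = 0.079893
P80 = (1/0.079893)² = 12.5168² = 156.67 µm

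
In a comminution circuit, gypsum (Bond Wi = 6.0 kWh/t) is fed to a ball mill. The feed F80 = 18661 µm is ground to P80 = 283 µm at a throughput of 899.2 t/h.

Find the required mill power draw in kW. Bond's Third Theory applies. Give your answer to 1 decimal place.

P = 2812.2 kW

W = 10 Wi (1/√P80 − 1/√F80)  [Bond]
W = 10·6.0·(1/√283 − 1/√18661) = 10·6.0·(0.052123) = 3.1274 kWh/t
P_mill = W·ṁ = 3.1274·899.2 = 2812.2 kW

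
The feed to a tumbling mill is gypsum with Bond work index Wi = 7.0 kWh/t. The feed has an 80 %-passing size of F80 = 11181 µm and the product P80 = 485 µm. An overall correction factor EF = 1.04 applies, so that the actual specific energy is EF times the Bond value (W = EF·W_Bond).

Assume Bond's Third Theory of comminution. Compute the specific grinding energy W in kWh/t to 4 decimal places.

W = 10 Wi (P80^-0.5 − F80^-0.5)
1/√485 = 0.045408;  1/√11181 = 0.009457
W = 10·7.0·(0.045408 − 0.009457) = 2.5165 kWh/t
W_actual = 1.04 × 2.5165 = 2.6172 kWh/t

W = 2.6172 kWh/t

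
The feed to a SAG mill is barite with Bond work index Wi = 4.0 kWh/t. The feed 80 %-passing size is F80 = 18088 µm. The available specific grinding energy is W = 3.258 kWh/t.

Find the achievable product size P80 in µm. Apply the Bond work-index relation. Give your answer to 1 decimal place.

W = 10·Wi·(P80^(-½) − F80^(-½))
P80^(−½) = W/(10 Wi) + F80^(−½)
  = 3.2580/(10·4.0) + 1/√18088 = 0.081450 + 0.007435 = 0.088885
P80 = (1/0.088885)² = 11.2504² = 126.57 µm

P80 = 126.6 µm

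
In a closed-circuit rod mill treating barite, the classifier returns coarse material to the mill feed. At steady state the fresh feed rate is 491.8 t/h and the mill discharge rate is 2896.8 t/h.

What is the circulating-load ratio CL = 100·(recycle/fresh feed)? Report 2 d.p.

CL = 489.02 %

M = F + R at steady state, so:
R = M − F = 2896.8 − 491.8 = 2405.0 t/h
CL = 100·R/F = 100·2405.0/491.8 = 489.02 %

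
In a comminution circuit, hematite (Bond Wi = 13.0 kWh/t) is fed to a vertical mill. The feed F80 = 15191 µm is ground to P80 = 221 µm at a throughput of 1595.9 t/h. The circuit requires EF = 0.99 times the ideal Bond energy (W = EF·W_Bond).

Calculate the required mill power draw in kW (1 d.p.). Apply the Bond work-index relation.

W = 10 Wi (1/√P80 − 1/√F80)  [Bond]
W = 10·13.0·(1/√221 − 1/√15191) = 10·13.0·(0.059154) = 7.6900 kWh/t
W_actual = 0.99 × 7.6900 = 7.6131 kWh/t
Power = W × throughput = 7.6131 kWh/t × 1595.9 t/h = 12149.7 kW

P = 12149.7 kW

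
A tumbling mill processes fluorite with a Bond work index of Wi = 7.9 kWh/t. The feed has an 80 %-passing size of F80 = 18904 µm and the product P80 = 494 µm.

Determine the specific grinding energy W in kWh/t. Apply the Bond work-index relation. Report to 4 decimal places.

W = 10 Wi / √P80 − 10 Wi / √F80
1/√494 = 0.044992;  1/√18904 = 0.007273
W = 10·7.9·(0.044992 − 0.007273) = 2.9798 kWh/t

W = 2.9798 kWh/t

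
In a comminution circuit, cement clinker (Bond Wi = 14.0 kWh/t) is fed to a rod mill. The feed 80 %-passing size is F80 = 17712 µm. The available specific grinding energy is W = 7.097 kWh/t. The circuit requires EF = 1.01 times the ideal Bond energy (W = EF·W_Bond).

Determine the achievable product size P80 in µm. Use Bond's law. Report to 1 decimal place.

Bond: W = 10·Wi·(1/√P80 − 1/√F80)
W_Bond = W / EF = 7.097 / 1.01 = 7.0267 kWh/t
1/√P80 = 1/√F80 + W_Bond/(10·Wi)
  = 7.0267/(10·14.0) + 1/√17712 = 0.050191 + 0.007514 = 0.057705
P80 = (1/0.057705)² = 17.3296² = 300.31 µm

P80 = 300.3 µm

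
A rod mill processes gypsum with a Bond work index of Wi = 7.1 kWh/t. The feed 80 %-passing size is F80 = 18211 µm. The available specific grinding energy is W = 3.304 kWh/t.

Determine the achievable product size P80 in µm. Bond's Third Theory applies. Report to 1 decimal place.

P80 = 343.6 µm

Bond:  W = 10 Wi (1/√P − 1/√F)
1/√P80 = 1/√F80 + W/(10·Wi)
  = 3.3040/(10·7.1) + 1/√18211 = 0.046535 + 0.007410 = 0.053945
P80 = (1/0.053945)² = 18.5372² = 343.63 µm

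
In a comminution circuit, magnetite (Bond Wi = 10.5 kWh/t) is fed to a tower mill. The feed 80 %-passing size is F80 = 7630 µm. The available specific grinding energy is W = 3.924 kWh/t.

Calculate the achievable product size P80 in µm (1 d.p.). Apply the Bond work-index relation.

P80 = 419.6 µm

W = 10·Wi·(P80^(-½) − F80^(-½))
P80^-0.5 = F80^-0.5 + W/(10 Wi)
  = 3.9240/(10·10.5) + 1/√7630 = 0.037371 + 0.011448 = 0.048820
P80 = (1/0.048820)² = 20.4836² = 419.58 µm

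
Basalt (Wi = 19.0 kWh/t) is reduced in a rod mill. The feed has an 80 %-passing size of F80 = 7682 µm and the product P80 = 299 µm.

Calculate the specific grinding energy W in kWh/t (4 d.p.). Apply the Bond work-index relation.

W = 10 Wi (1/√P80 − 1/√F80)  [Bond]
1/√299 = 0.057831;  1/√7682 = 0.011409
W = 10·19.0·(0.057831 − 0.011409) = 8.8202 kWh/t

W = 8.8202 kWh/t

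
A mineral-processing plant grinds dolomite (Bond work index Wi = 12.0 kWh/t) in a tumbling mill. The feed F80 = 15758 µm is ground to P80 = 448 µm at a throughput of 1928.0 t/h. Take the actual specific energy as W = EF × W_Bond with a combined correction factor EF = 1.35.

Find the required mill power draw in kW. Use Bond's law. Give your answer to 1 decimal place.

P = 12268.4 kW

W = 10·Wi·[P80^(−½) − F80^(−½)]
W = 10·12.0·(1/√448 − 1/√15758) = 10·12.0·(0.039279) = 4.7135 kWh/t
With EF = 1.35: W = 4.7135·1.35 = 6.3633 kWh/t
Power = W × throughput = 6.3633 kWh/t × 1928.0 t/h = 12268.4 kW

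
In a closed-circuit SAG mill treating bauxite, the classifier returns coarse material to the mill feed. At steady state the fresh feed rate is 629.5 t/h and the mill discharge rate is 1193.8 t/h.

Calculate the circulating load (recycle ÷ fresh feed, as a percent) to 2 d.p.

CL = 89.64 %

Mill node: discharge = fresh + recycle.
R = M − F = 1193.8 − 629.5 = 564.3 t/h
CL = 100·R/F = 100·564.3/629.5 = 89.64 %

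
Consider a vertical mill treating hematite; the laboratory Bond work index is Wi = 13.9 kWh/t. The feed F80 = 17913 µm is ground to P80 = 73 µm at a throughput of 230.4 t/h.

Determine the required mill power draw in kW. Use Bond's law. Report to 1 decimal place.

P = 3509.0 kW

Bond: W = 10·Wi·(1/√P80 − 1/√F80)
W = 10·13.9·(1/√73 − 1/√17913) = 10·13.9·(0.109570) = 15.2302 kWh/t
P_mill = W·ṁ = 15.2302·230.4 = 3509.0 kW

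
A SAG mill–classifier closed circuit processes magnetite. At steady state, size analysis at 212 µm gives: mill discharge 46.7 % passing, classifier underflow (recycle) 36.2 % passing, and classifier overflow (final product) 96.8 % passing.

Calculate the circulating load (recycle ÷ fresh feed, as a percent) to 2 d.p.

CL = 477.14 %

Mass balance on the −212 µm fraction:
Fd + Rd = Ru + Fo ⇒ R/F = (o−d)/(d−u)
r = (96.8 − 46.7)/(46.7 − 36.2) = 50.1/10.5 = 4.7714
CL = 100·r = 477.14 %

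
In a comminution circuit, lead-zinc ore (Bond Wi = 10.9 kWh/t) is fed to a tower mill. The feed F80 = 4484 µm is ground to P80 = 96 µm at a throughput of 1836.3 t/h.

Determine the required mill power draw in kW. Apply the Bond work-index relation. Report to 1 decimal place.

P = 17439.3 kW

Bond: W = 10·Wi·(1/√P80 − 1/√F80)
W = 10·10.9·(1/√96 − 1/√4484) = 10·10.9·(0.087128) = 9.4970 kWh/t
Power = W × throughput = 9.4970 kWh/t × 1836.3 t/h = 17439.3 kW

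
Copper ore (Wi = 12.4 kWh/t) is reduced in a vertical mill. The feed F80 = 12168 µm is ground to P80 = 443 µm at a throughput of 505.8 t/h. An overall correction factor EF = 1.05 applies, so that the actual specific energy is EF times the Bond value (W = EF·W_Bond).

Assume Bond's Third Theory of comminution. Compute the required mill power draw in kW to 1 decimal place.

W = 10·Wi·[P80^(−½) − F80^(−½)]
W = 10·12.4·(1/√443 − 1/√12168) = 10·12.4·(0.038446) = 4.7673 kWh/t
W_actual = 1.05 × 4.7673 = 5.0057 kWh/t
Power = W × throughput = 5.0057 kWh/t × 505.8 t/h = 2531.9 kW

P = 2531.9 kW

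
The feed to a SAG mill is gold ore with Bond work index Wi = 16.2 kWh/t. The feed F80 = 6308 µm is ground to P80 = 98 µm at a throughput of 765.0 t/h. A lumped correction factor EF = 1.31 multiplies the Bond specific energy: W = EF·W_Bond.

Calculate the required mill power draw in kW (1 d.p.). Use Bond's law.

P = 14355.6 kW

Bond: W = 10·Wi·(1/√P80 − 1/√F80)
W = 10·16.2·(1/√98 − 1/√6308) = 10·16.2·(0.088424) = 14.3248 kWh/t
W_actual = 1.31 × 14.3248 = 18.7654 kWh/t
P = W·T = 18.7654·765.0 = 14355.6 kW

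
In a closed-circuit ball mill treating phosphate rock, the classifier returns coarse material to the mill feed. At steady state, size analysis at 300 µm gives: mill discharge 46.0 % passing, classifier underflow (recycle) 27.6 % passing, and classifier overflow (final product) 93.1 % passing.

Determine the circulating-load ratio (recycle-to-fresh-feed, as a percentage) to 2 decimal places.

CL = 255.98 %

Classifier node, passing 300 µm:
(1+r)d = ru + o → r = (o−d)/(d−u)
r = (93.1 − 46.0)/(46.0 − 27.6) = 47.1/18.4 = 2.5598
CL = 100·r = 255.98 %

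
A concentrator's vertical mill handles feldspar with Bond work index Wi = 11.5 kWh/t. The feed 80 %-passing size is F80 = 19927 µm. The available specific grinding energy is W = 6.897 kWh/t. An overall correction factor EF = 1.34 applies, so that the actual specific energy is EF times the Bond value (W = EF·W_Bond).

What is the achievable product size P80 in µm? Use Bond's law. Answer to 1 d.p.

W = 10·Wi·(P80^(-½) − F80^(-½))
W_Bond = W / EF = 6.897 / 1.34 = 5.1470 kWh/t
⇒ 1/√P80 = W_Bond/(10 Wi) + 1/√F80
  = 5.1470/(10·11.5) + 1/√19927 = 0.044757 + 0.007084 = 0.051841
P80 = (1/0.051841)² = 19.2899² = 372.10 µm

P80 = 372.1 µm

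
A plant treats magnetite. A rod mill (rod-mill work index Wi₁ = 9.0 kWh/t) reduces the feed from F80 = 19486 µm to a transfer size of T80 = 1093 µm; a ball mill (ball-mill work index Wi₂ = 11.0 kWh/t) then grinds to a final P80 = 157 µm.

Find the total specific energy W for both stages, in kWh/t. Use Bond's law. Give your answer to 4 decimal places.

W = 10 Wi / √P80 − 10 Wi / √F80
Stage 1 (19486→1093 µm, Wi₁=9.0): W₁ = 10·9.0·(0.030248 − 0.007164) = 2.0775 kWh/t
Stage 2 (1093→157 µm, Wi₂=11.0): W₂ = 10·11.0·(0.079809 − 0.030248) = 5.4517 kWh/t
W = W₁ + W₂ = 2.0775 + 5.4517 = 7.5293 kWh/t

W = 7.5293 kWh/t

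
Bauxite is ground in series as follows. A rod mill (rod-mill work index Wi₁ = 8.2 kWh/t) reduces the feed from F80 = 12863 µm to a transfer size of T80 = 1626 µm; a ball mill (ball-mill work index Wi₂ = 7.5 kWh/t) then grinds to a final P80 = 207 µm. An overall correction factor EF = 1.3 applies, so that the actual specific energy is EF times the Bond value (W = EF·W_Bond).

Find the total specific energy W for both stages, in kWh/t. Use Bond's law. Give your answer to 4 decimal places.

W = 10 Wi / √P80 − 10 Wi / √F80
Stage 1 (12863→1626 µm, Wi₁=8.2): W₁ = 10·8.2·(0.024799 − 0.008817) = 1.3105 kWh/t
Stage 2 (1626→207 µm, Wi₂=7.5): W₂ = 10·7.5·(0.069505 − 0.024799) = 3.3529 kWh/t
W = W₁ + W₂ = 1.3105 + 3.3529 = 4.6634 kWh/t
W_actual = 1.3 × 4.6634 = 6.0625 kWh/t

W = 6.0625 kWh/t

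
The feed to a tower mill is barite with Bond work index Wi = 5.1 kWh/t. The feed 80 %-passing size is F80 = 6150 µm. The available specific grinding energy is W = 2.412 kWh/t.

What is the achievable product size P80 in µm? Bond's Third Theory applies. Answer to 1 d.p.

P80 = 277.4 µm

W = 10·Wi·(P80^(-½) − F80^(-½))
⇒ 1/√P80 = W/(10 Wi) + 1/√F80
  = 2.4120/(10·5.1) + 1/√6150 = 0.047294 + 0.012752 = 0.060046
P80 = (1/0.060046)² = 16.6540² = 277.36 µm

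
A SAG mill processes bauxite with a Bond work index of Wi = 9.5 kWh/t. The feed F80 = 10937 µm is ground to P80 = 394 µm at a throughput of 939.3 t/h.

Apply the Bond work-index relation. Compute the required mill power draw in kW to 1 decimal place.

Bond:  W = 10 Wi (1/√P − 1/√F)
W = 10·9.5·(1/√394 − 1/√10937) = 10·9.5·(0.040817) = 3.8776 kWh/t
P = W·T = 3.8776·939.3 = 3642.3 kW

P = 3642.3 kW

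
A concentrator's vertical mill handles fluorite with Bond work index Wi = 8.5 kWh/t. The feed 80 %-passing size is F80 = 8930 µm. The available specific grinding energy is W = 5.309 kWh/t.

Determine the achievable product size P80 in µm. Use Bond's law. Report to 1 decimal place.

P80 = 187.4 µm

W = 10 Wi (1/√P80 − 1/√F80)  [Bond]
P80^(−½) = W/(10 Wi) + F80^(−½)
  = 5.3090/(10·8.5) + 1/√8930 = 0.062459 + 0.010582 = 0.073041
P80 = (1/0.073041)² = 13.6909² = 187.44 µm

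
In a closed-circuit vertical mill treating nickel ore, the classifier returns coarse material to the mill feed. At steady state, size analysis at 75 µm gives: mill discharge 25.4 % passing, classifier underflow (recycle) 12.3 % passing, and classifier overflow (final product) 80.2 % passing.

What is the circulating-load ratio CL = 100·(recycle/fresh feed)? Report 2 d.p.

CL = 418.32 %

Two-product formula at 75 µm:
d + r·d = r·u + o → r(d−u) = o−d
r = (80.2 − 25.4)/(25.4 − 12.3) = 54.8/13.1 = 4.1832
CL = 100·r = 418.32 %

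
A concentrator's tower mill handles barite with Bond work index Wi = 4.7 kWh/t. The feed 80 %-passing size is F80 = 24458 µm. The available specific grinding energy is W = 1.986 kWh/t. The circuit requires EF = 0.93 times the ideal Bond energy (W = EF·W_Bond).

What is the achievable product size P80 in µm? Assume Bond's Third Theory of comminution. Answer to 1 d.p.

W = 10·Wi·[P80^(−½) − F80^(−½)]
W_Bond = W / EF = 1.986 / 0.93 = 2.1355 kWh/t
P80^-0.5 = F80^-0.5 + W_Bond/(10 Wi)
  = 2.1355/(10·4.7) + 1/√24458 = 0.045436 + 0.006394 = 0.051830
P80 = (1/0.051830)² = 19.2938² = 372.25 µm

P80 = 372.3 µm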